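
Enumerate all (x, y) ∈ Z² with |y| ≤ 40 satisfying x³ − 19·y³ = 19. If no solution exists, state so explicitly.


The equation is x³ - 19y³ = 19. For fixed y, x³ = 19·y³ + 19, so a solution requires the RHS to be a perfect cube.
Strategy: iterate y from -40 to 40, compute RHS = 19·y³ + 19, and check whether it is a (positive or negative) perfect cube.
Check small values of y:
  y = 0: RHS = 19 is not a perfect cube.
  y = 1: RHS = 38 is not a perfect cube.
  y = -1: RHS = 0 = (0)³ ⇒ x = 0 works.
  y = 2: RHS = 171 is not a perfect cube.
  y = -2: RHS = -133 is not a perfect cube.
  y = 3: RHS = 532 is not a perfect cube.
  y = -3: RHS = -494 is not a perfect cube.
Continuing the search up to |y| = 40 finds no further solutions beyond those listed.
Collected solutions: (0, -1).

Solutions (with |y| ≤ 40): (0, -1).


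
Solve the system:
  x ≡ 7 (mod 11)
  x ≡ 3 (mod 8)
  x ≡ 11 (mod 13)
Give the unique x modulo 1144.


Moduli 11, 8, 13 are pairwise coprime; by CRT there is a unique solution modulo M = 11 · 8 · 13 = 1144.
Solve pairwise, accumulating the modulus:
  Start with x ≡ 7 (mod 11).
  Combine with x ≡ 3 (mod 8): since gcd(11, 8) = 1, we get a unique residue mod 88.
    Write x = 7 + 11·t and substitute into x ≡ 3 (mod 8): 11·t ≡ 3 − 7 = -4 (mod 8).
    Reduce coefficients mod 8: 3·t ≡ 4 (mod 8).
    The inverse of 3 mod 8 is 3 (since 3·3 = 9 = 1·8 + 1), so t ≡ 3·4 = 12 ≡ 4 (mod 8).
    Then x = 7 + 11·4 = 51, valid modulo lcm(11, 8) = 88: x ≡ 51 (mod 88).
  Combine with x ≡ 11 (mod 13): since gcd(88, 13) = 1, we get a unique residue mod 1144.
    Write x = 51 + 88·t and substitute into x ≡ 11 (mod 13): 88·t ≡ 11 − 51 = -40 (mod 13).
    Reduce coefficients mod 13: 10·t ≡ 12 (mod 13).
    The inverse of 10 mod 13 is 4 (since 10·4 = 40 = 3·13 + 1), so t ≡ 4·12 = 48 ≡ 9 (mod 13).
    Then x = 51 + 88·9 = 843, valid modulo lcm(88, 13) = 1144: x ≡ 843 (mod 1144).
Verify: 843 mod 11 = 7 ✓, 843 mod 8 = 3 ✓, 843 mod 13 = 11 ✓.

x ≡ 843 (mod 1144).


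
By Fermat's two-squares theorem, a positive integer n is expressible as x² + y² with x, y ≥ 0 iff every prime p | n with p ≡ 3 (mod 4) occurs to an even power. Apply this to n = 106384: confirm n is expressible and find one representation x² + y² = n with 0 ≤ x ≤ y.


Step 1: Factor n = 106384 = 2^4 · 61 · 109.
Step 2: Check the mod-4 condition on each prime factor: 2 = 2 (special); 61 ≡ 1 (mod 4), exponent 1; 109 ≡ 1 (mod 4), exponent 1.
All primes ≡ 3 (mod 4) appear to even exponent (or don't appear), so by the two-squares theorem n IS expressible as a sum of two squares.
Step 3: Build a representation. Group n = k² · m with k = 4 and m = 61 · 109 = 6649 (a product of primes ≡ 1 (mod 4)); a representation of m scales to one of n via (k·x)² + (k·y)² = k²(x² + y²). Each prime p ≡ 1 (mod 4) is itself a sum of two squares; find a² by testing p − a² for a perfect square:
  61: 61 − 1² = 60, 61 − 2² = 57, 61 − 3² = 52, 61 − 4² = 45, 61 − 5² = 36 = 6² ⇒ 61 = 5² + 6².
  109: 109 − 1² = 108, 109 − 2² = 105, 109 − 3² = 100 = 10² ⇒ 109 = 3² + 10².
  Combine using the Brahmagupta–Fibonacci identity (a² + b²)(c² + d²) = (ac − bd)² + (ad + bc)² = (ac + bd)² + (ad − bc)²:
  61 · 109 = 6649: from (5² + 6²)(3² + 10²), take (5·3 − 6·10, 5·10 + 6·3) = (15 − 60, 50 + 18) = (-45, 68); dropping signs (only squares matter) gives (45, 68); check 45² + 68² = 2025 + 4624 = 6649 ✓.
  Scale by k = 4: (4·45, 4·68) = (180, 272).
Step 4: Order so x ≤ y and verify: 180² + 272² = 32400 + 73984 = 106384 = n. ✓

n = 106384 = 180² + 272² (one valid representation with x ≤ y).


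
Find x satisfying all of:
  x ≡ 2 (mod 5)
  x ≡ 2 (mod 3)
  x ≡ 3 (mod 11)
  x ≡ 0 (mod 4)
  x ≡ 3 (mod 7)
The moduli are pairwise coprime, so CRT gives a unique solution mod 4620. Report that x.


Product of moduli M = 5 · 3 · 11 · 4 · 7 = 4620.
Merge one congruence at a time:
  Start: x ≡ 2 (mod 5).
  Combine with x ≡ 2 (mod 3); new modulus lcm = 15.
    Write x = 2 + 5·t and substitute into x ≡ 2 (mod 3): 5·t ≡ 2 − 2 = 0 (mod 3).
    Reduce coefficients mod 3: 2·t ≡ 0 (mod 3).
    The inverse of 2 mod 3 is 2 (since 2·2 = 4 = 1·3 + 1), so t ≡ 2·0 = 0 ≡ 0 (mod 3).
    Then x = 2 + 5·0 = 2, valid modulo lcm(5, 3) = 15: x ≡ 2 (mod 15).
  Combine with x ≡ 3 (mod 11); new modulus lcm = 165.
    Write x = 2 + 15·t and substitute into x ≡ 3 (mod 11): 15·t ≡ 3 − 2 = 1 (mod 11).
    Reduce coefficients mod 11: 4·t ≡ 1 (mod 11).
    The inverse of 4 mod 11 is 3 (since 4·3 = 12 = 1·11 + 1), so t ≡ 3·1 = 3 ≡ 3 (mod 11).
    Then x = 2 + 15·3 = 47, valid modulo lcm(15, 11) = 165: x ≡ 47 (mod 165).
  Combine with x ≡ 0 (mod 4); new modulus lcm = 660.
    Write x = 47 + 165·t and substitute into x ≡ 0 (mod 4): 165·t ≡ 0 − 47 = -47 (mod 4).
    Reduce coefficients mod 4: 1·t ≡ 1 (mod 4).
    So t ≡ 1 (mod 4).
    Then x = 47 + 165·1 = 212, valid modulo lcm(165, 4) = 660: x ≡ 212 (mod 660).
  Combine with x ≡ 3 (mod 7); new modulus lcm = 4620.
    Write x = 212 + 660·t and substitute into x ≡ 3 (mod 7): 660·t ≡ 3 − 212 = -209 (mod 7).
    Reduce coefficients mod 7: 2·t ≡ 1 (mod 7).
    The inverse of 2 mod 7 is 4 (since 2·4 = 8 = 1·7 + 1), so t ≡ 4·1 = 4 ≡ 4 (mod 7).
    Then x = 212 + 660·4 = 2852, valid modulo lcm(660, 7) = 4620: x ≡ 2852 (mod 4620).
Verify against each original: 2852 mod 5 = 2, 2852 mod 3 = 2, 2852 mod 11 = 3, 2852 mod 4 = 0, 2852 mod 7 = 3.

x ≡ 2852 (mod 4620).


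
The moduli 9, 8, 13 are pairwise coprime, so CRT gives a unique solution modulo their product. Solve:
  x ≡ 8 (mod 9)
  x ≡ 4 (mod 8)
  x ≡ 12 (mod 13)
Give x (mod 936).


Moduli 9, 8, 13 are pairwise coprime; by CRT there is a unique solution modulo M = 9 · 8 · 13 = 936.
Solve pairwise, accumulating the modulus:
  Start with x ≡ 8 (mod 9).
  Combine with x ≡ 4 (mod 8): since gcd(9, 8) = 1, we get a unique residue mod 72.
    Write x = 8 + 9·t and substitute into x ≡ 4 (mod 8): 9·t ≡ 4 − 8 = -4 (mod 8).
    Reduce coefficients mod 8: 1·t ≡ 4 (mod 8).
    So t ≡ 4 (mod 8).
    Then x = 8 + 9·4 = 44, valid modulo lcm(9, 8) = 72: x ≡ 44 (mod 72).
  Combine with x ≡ 12 (mod 13): since gcd(72, 13) = 1, we get a unique residue mod 936.
    Write x = 44 + 72·t and substitute into x ≡ 12 (mod 13): 72·t ≡ 12 − 44 = -32 (mod 13).
    Reduce coefficients mod 13: 7·t ≡ 7 (mod 13).
    The inverse of 7 mod 13 is 2 (since 7·2 = 14 = 1·13 + 1), so t ≡ 2·7 = 14 ≡ 1 (mod 13).
    Then x = 44 + 72·1 = 116, valid modulo lcm(72, 13) = 936: x ≡ 116 (mod 936).
Verify: 116 mod 9 = 8 ✓, 116 mod 8 = 4 ✓, 116 mod 13 = 12 ✓.

x ≡ 116 (mod 936).


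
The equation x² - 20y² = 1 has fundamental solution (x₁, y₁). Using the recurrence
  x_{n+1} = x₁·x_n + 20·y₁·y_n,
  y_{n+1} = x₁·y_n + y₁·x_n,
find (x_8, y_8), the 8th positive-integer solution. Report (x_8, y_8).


Step 1: Find the fundamental solution (x₁, y₁) of x² - 20y² = 1.
  Expand √20 as a continued fraction. a₀ = ⌊√20⌋ = 4; iterate m_{k+1} = d_k·a_k − m_k, d_{k+1} = (20 − m_{k+1}²)/d_k, a_{k+1} = ⌊(a₀ + m_{k+1})/d_{k+1}⌋ (starting m₀ = 0, d₀ = 1), with convergents p_k = a_k·p_{k-1} + p_{k-2}, q_k = a_k·q_{k-1} + q_{k-2} (p₋₁ = 1, q₋₁ = 0):
  k = 0: a₀ = 4; p₀/q₀ = 4/1; p₀² − 20·q₀² = 16 − 20 = -4.
  k = 1: m = 4, d = 4, a = ⌊(4 + 4)/4⌋ = 2; p/q = (2·4 + 1)/(2·1 + 0) = 9/2; p² − 20·q² = 81 − 80 = 1.
  The first convergent with p² − 20·q² = 1 gives the fundamental solution (x₁, y₁) = (9, 2).
Step 2: Apply the recurrence (x_{n+1}, y_{n+1}) = (x₁x_n + 20y₁y_n, x₁y_n + y₁x_n) repeatedly.
  From (x_1, y_1) = (9, 2): x_2 = 9·9 + 20·2·2 = 161; y_2 = 9·2 + 2·9 = 36.
  From (x_2, y_2) = (161, 36): x_3 = 9·161 + 20·2·36 = 2889; y_3 = 9·36 + 2·161 = 646.
  From (x_3, y_3) = (2889, 646): x_4 = 9·2889 + 20·2·646 = 51841; y_4 = 9·646 + 2·2889 = 11592.
  From (x_4, y_4) = (51841, 11592): x_5 = 9·51841 + 20·2·11592 = 930249; y_5 = 9·11592 + 2·51841 = 208010.
  From (x_5, y_5) = (930249, 208010): x_6 = 9·930249 + 20·2·208010 = 16692641; y_6 = 9·208010 + 2·930249 = 3732588.
  From (x_6, y_6) = (16692641, 3732588): x_7 = 9·16692641 + 20·2·3732588 = 299537289; y_7 = 9·3732588 + 2·16692641 = 66978574.
  From (x_7, y_7) = (299537289, 66978574): x_8 = 9·299537289 + 20·2·66978574 = 5374978561; y_8 = 9·66978574 + 2·299537289 = 1201881744.
Step 3: Verify x_8² - 20·y_8² = 28890394531209630721 - 28890394531209630720 = 1 (should be 1). ✓

(x_1, y_1) = (9, 2); (x_8, y_8) = (5374978561, 1201881744).


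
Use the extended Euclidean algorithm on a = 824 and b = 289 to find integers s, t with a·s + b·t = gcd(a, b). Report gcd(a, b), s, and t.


Euclidean algorithm on (824, 289) — divide until remainder is 0:
  824 = 2 · 289 + 246
  289 = 1 · 246 + 43
  246 = 5 · 43 + 31
  43 = 1 · 31 + 12
  31 = 2 · 12 + 7
  12 = 1 · 7 + 5
  7 = 1 · 5 + 2
  5 = 2 · 2 + 1
  2 = 2 · 1 + 0
gcd(824, 289) = 1.
Track Bezout coefficients alongside the remainders: start with r₀ = 824 = a·1 + b·0 (s = 1, t = 0) and r₁ = 289 = a·0 + b·1 (s = 0, t = 1); each new remainder r_{k+1} = r_{k-1} − q_k·r_k inherits s_{k+1} = s_{k-1} − q_k·s_k, t_{k+1} = t_{k-1} − q_k·t_k, so r_k = a·s_k + b·t_k at every step:
  q = 2: r = 246, s = 1 − 2·0 = 1, t = 0 − 2·1 = -2  (check: 824·1 + 289·(-2) = 246)
  q = 1: r = 43, s = 0 − 1·1 = -1, t = 1 − 1·(-2) = 3  (check: 824·(-1) + 289·3 = 43)
  q = 5: r = 31, s = 1 − 5·(-1) = 6, t = -2 − 5·3 = -17  (check: 824·6 + 289·(-17) = 31)
  q = 1: r = 12, s = -1 − 1·6 = -7, t = 3 − 1·(-17) = 20  (check: 824·(-7) + 289·20 = 12)
  q = 2: r = 7, s = 6 − 2·(-7) = 20, t = -17 − 2·20 = -57  (check: 824·20 + 289·(-57) = 7)
  q = 1: r = 5, s = -7 − 1·20 = -27, t = 20 − 1·(-57) = 77  (check: 824·(-27) + 289·77 = 5)
  q = 1: r = 2, s = 20 − 1·(-27) = 47, t = -57 − 1·77 = -134  (check: 824·47 + 289·(-134) = 2)
  q = 2: r = 1, s = -27 − 2·47 = -121, t = 77 − 2·(-134) = 345  (check: 824·(-121) + 289·345 = 1)
The row with r = 1 (the gcd) gives the Bezout coefficients s = -121, t = 345.
Result: 824 · (-121) + 289 · (345) = 1.

gcd(824, 289) = 1; s = -121, t = 345 (check: 824·(-121) + 289·345 = 1).


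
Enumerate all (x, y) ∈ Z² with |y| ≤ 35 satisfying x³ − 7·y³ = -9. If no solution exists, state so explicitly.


The equation is x³ - 7y³ = -9. For fixed y, x³ = 7·y³ − 9, so a solution requires the RHS to be a perfect cube.
Strategy: iterate y from -35 to 35, compute RHS = 7·y³ − 9, and check whether it is a (positive or negative) perfect cube.
Check small values of y:
  y = 0: RHS = -9 is not a perfect cube.
  y = 1: RHS = -2 is not a perfect cube.
  y = -1: RHS = -16 is not a perfect cube.
  y = 2: RHS = 47 is not a perfect cube.
  y = -2: RHS = -65 is not a perfect cube.
  y = 3: RHS = 180 is not a perfect cube.
  y = -3: RHS = -198 is not a perfect cube.
Continuing the search up to |y| = 35 finds no solutions either.
No (x, y) in the scanned range satisfies the equation.

No integer solutions with |y| ≤ 35.


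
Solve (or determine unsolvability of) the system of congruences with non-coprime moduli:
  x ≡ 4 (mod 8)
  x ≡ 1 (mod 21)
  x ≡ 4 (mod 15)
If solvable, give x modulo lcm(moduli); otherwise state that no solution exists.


Moduli 8, 21, 15 are not pairwise coprime, so CRT works modulo lcm(m_i) when all pairwise compatibility conditions hold.
Pairwise compatibility: gcd(m_i, m_j) must divide a_i - a_j for every pair.
Merge one congruence at a time:
  Start: x ≡ 4 (mod 8).
  Combine with x ≡ 1 (mod 21): gcd(8, 21) = 1; 1 - 4 = -3, which IS divisible by 1, so compatible.
    Write x = 4 + 8·t and substitute into x ≡ 1 (mod 21): 8·t ≡ 1 − 4 = -3 (mod 21).
    Reduce coefficients mod 21: 8·t ≡ 18 (mod 21).
    The inverse of 8 mod 21 is 8 (since 8·8 = 64 = 3·21 + 1), so t ≡ 8·18 = 144 ≡ 18 (mod 21).
    Then x = 4 + 8·18 = 148, valid modulo lcm(8, 21) = 168: x ≡ 148 (mod 168).
  Combine with x ≡ 4 (mod 15): gcd(168, 15) = 3; 4 - 148 = -144, which IS divisible by 3, so compatible.
    Write x = 148 + 168·t and substitute into x ≡ 4 (mod 15): 168·t ≡ 4 − 148 = -144 (mod 15).
    Divide the congruence (and modulus) by g = 3: 56·t ≡ -48 (mod 5).
    Reduce coefficients mod 5: 1·t ≡ 2 (mod 5).
    So t ≡ 2 (mod 5).
    Then x = 148 + 168·2 = 484, valid modulo lcm(168, 15) = 840: x ≡ 484 (mod 840).
Verify: 484 mod 8 = 4, 484 mod 21 = 1, 484 mod 15 = 4.

x ≡ 484 (mod 840).


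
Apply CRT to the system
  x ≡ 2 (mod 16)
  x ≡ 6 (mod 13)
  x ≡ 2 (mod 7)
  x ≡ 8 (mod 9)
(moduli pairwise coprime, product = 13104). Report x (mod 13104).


Product of moduli M = 16 · 13 · 7 · 9 = 13104.
Merge one congruence at a time:
  Start: x ≡ 2 (mod 16).
  Combine with x ≡ 6 (mod 13); new modulus lcm = 208.
    Write x = 2 + 16·t and substitute into x ≡ 6 (mod 13): 16·t ≡ 6 − 2 = 4 (mod 13).
    Reduce coefficients mod 13: 3·t ≡ 4 (mod 13).
    The inverse of 3 mod 13 is 9 (since 3·9 = 27 = 2·13 + 1), so t ≡ 9·4 = 36 ≡ 10 (mod 13).
    Then x = 2 + 16·10 = 162, valid modulo lcm(16, 13) = 208: x ≡ 162 (mod 208).
  Combine with x ≡ 2 (mod 7); new modulus lcm = 1456.
    Write x = 162 + 208·t and substitute into x ≡ 2 (mod 7): 208·t ≡ 2 − 162 = -160 (mod 7).
    Reduce coefficients mod 7: 5·t ≡ 1 (mod 7).
    The inverse of 5 mod 7 is 3 (since 5·3 = 15 = 2·7 + 1), so t ≡ 3·1 = 3 ≡ 3 (mod 7).
    Then x = 162 + 208·3 = 786, valid modulo lcm(208, 7) = 1456: x ≡ 786 (mod 1456).
  Combine with x ≡ 8 (mod 9); new modulus lcm = 13104.
    Write x = 786 + 1456·t and substitute into x ≡ 8 (mod 9): 1456·t ≡ 8 − 786 = -778 (mod 9).
    Reduce coefficients mod 9: 7·t ≡ 5 (mod 9).
    The inverse of 7 mod 9 is 4 (since 7·4 = 28 = 3·9 + 1), so t ≡ 4·5 = 20 ≡ 2 (mod 9).
    Then x = 786 + 1456·2 = 3698, valid modulo lcm(1456, 9) = 13104: x ≡ 3698 (mod 13104).
Verify against each original: 3698 mod 16 = 2, 3698 mod 13 = 6, 3698 mod 7 = 2, 3698 mod 9 = 8.

x ≡ 3698 (mod 13104).


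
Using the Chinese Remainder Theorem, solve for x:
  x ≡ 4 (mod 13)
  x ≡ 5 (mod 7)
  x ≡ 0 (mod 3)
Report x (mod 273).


Moduli 13, 7, 3 are pairwise coprime; by CRT there is a unique solution modulo M = 13 · 7 · 3 = 273.
Solve pairwise, accumulating the modulus:
  Start with x ≡ 4 (mod 13).
  Combine with x ≡ 5 (mod 7): since gcd(13, 7) = 1, we get a unique residue mod 91.
    Write x = 4 + 13·t and substitute into x ≡ 5 (mod 7): 13·t ≡ 5 − 4 = 1 (mod 7).
    Reduce coefficients mod 7: 6·t ≡ 1 (mod 7).
    The inverse of 6 mod 7 is 6 (since 6·6 = 36 = 5·7 + 1), so t ≡ 6·1 = 6 ≡ 6 (mod 7).
    Then x = 4 + 13·6 = 82, valid modulo lcm(13, 7) = 91: x ≡ 82 (mod 91).
  Combine with x ≡ 0 (mod 3): since gcd(91, 3) = 1, we get a unique residue mod 273.
    Write x = 82 + 91·t and substitute into x ≡ 0 (mod 3): 91·t ≡ 0 − 82 = -82 (mod 3).
    Reduce coefficients mod 3: 1·t ≡ 2 (mod 3).
    So t ≡ 2 (mod 3).
    Then x = 82 + 91·2 = 264, valid modulo lcm(91, 3) = 273: x ≡ 264 (mod 273).
Verify: 264 mod 13 = 4 ✓, 264 mod 7 = 5 ✓, 264 mod 3 = 0 ✓.

x ≡ 264 (mod 273).


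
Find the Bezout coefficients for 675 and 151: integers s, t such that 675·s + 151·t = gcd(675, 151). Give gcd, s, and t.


Euclidean algorithm on (675, 151) — divide until remainder is 0:
  675 = 4 · 151 + 71
  151 = 2 · 71 + 9
  71 = 7 · 9 + 8
  9 = 1 · 8 + 1
  8 = 8 · 1 + 0
gcd(675, 151) = 1.
Track Bezout coefficients alongside the remainders: start with r₀ = 675 = a·1 + b·0 (s = 1, t = 0) and r₁ = 151 = a·0 + b·1 (s = 0, t = 1); each new remainder r_{k+1} = r_{k-1} − q_k·r_k inherits s_{k+1} = s_{k-1} − q_k·s_k, t_{k+1} = t_{k-1} − q_k·t_k, so r_k = a·s_k + b·t_k at every step:
  q = 4: r = 71, s = 1 − 4·0 = 1, t = 0 − 4·1 = -4  (check: 675·1 + 151·(-4) = 71)
  q = 2: r = 9, s = 0 − 2·1 = -2, t = 1 − 2·(-4) = 9  (check: 675·(-2) + 151·9 = 9)
  q = 7: r = 8, s = 1 − 7·(-2) = 15, t = -4 − 7·9 = -67  (check: 675·15 + 151·(-67) = 8)
  q = 1: r = 1, s = -2 − 1·15 = -17, t = 9 − 1·(-67) = 76  (check: 675·(-17) + 151·76 = 1)
The row with r = 1 (the gcd) gives the Bezout coefficients s = -17, t = 76.
Result: 675 · (-17) + 151 · (76) = 1.

gcd(675, 151) = 1; s = -17, t = 76 (check: 675·(-17) + 151·76 = 1).


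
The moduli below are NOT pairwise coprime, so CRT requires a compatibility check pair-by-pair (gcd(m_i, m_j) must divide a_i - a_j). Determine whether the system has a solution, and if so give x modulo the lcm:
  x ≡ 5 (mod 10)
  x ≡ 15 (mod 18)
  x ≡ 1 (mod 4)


Moduli 10, 18, 4 are not pairwise coprime, so CRT works modulo lcm(m_i) when all pairwise compatibility conditions hold.
Pairwise compatibility: gcd(m_i, m_j) must divide a_i - a_j for every pair.
Merge one congruence at a time:
  Start: x ≡ 5 (mod 10).
  Combine with x ≡ 15 (mod 18): gcd(10, 18) = 2; 15 - 5 = 10, which IS divisible by 2, so compatible.
    Write x = 5 + 10·t and substitute into x ≡ 15 (mod 18): 10·t ≡ 15 − 5 = 10 (mod 18).
    Divide the congruence (and modulus) by g = 2: 5·t ≡ 5 (mod 9).
    The inverse of 5 mod 9 is 2 (since 5·2 = 10 = 1·9 + 1), so t ≡ 2·5 = 10 ≡ 1 (mod 9).
    Then x = 5 + 10·1 = 15, valid modulo lcm(10, 18) = 90: x ≡ 15 (mod 90).
  Combine with x ≡ 1 (mod 4): gcd(90, 4) = 2; 1 - 15 = -14, which IS divisible by 2, so compatible.
    Write x = 15 + 90·t and substitute into x ≡ 1 (mod 4): 90·t ≡ 1 − 15 = -14 (mod 4).
    Divide the congruence (and modulus) by g = 2: 45·t ≡ -7 (mod 2).
    Reduce coefficients mod 2: 1·t ≡ 1 (mod 2).
    So t ≡ 1 (mod 2).
    Then x = 15 + 90·1 = 105, valid modulo lcm(90, 4) = 180: x ≡ 105 (mod 180).
Verify: 105 mod 10 = 5, 105 mod 18 = 15, 105 mod 4 = 1.

x ≡ 105 (mod 180).


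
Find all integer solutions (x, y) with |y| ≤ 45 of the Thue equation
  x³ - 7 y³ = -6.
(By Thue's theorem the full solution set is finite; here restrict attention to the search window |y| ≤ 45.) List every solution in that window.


The equation is x³ - 7y³ = -6. For fixed y, x³ = 7·y³ − 6, so a solution requires the RHS to be a perfect cube.
Strategy: iterate y from -45 to 45, compute RHS = 7·y³ − 6, and check whether it is a (positive or negative) perfect cube.
Check small values of y:
  y = 0: RHS = -6 is not a perfect cube.
  y = 1: RHS = 1 = (1)³ ⇒ x = 1 works.
  y = -1: RHS = -13 is not a perfect cube.
  y = 2: RHS = 50 is not a perfect cube.
  y = -2: RHS = -62 is not a perfect cube.
  y = 3: RHS = 183 is not a perfect cube.
  y = -3: RHS = -195 is not a perfect cube.
Continuing the search up to |y| = 45 finds no further solutions beyond those listed.
Collected solutions: (1, 1).

Solutions (with |y| ≤ 45): (1, 1).


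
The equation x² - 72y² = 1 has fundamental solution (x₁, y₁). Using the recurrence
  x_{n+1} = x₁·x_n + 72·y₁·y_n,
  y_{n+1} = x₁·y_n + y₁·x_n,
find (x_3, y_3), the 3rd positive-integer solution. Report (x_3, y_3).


Step 1: Find the fundamental solution (x₁, y₁) of x² - 72y² = 1.
  Expand √72 as a continued fraction. a₀ = ⌊√72⌋ = 8; iterate m_{k+1} = d_k·a_k − m_k, d_{k+1} = (72 − m_{k+1}²)/d_k, a_{k+1} = ⌊(a₀ + m_{k+1})/d_{k+1}⌋ (starting m₀ = 0, d₀ = 1), with convergents p_k = a_k·p_{k-1} + p_{k-2}, q_k = a_k·q_{k-1} + q_{k-2} (p₋₁ = 1, q₋₁ = 0):
  k = 0: a₀ = 8; p₀/q₀ = 8/1; p₀² − 72·q₀² = 64 − 72 = -8.
  k = 1: m = 8, d = 8, a = ⌊(8 + 8)/8⌋ = 2; p/q = (2·8 + 1)/(2·1 + 0) = 17/2; p² − 72·q² = 289 − 288 = 1.
  The first convergent with p² − 72·q² = 1 gives the fundamental solution (x₁, y₁) = (17, 2).
Step 2: Apply the recurrence (x_{n+1}, y_{n+1}) = (x₁x_n + 72y₁y_n, x₁y_n + y₁x_n) repeatedly.
  From (x_1, y_1) = (17, 2): x_2 = 17·17 + 72·2·2 = 577; y_2 = 17·2 + 2·17 = 68.
  From (x_2, y_2) = (577, 68): x_3 = 17·577 + 72·2·68 = 19601; y_3 = 17·68 + 2·577 = 2310.
Step 3: Verify x_3² - 72·y_3² = 384199201 - 384199200 = 1 (should be 1). ✓

(x_1, y_1) = (17, 2); (x_3, y_3) = (19601, 2310).


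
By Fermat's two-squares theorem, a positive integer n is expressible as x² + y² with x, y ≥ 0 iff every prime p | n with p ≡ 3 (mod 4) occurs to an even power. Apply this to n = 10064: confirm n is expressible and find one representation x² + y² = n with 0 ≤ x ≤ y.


Step 1: Factor n = 10064 = 2^4 · 17 · 37.
Step 2: Check the mod-4 condition on each prime factor: 2 = 2 (special); 17 ≡ 1 (mod 4), exponent 1; 37 ≡ 1 (mod 4), exponent 1.
All primes ≡ 3 (mod 4) appear to even exponent (or don't appear), so by the two-squares theorem n IS expressible as a sum of two squares.
Step 3: Build a representation. Group n = k² · m with k = 4 and m = 17 · 37 = 629 (a product of primes ≡ 1 (mod 4)); a representation of m scales to one of n via (k·x)² + (k·y)² = k²(x² + y²). Each prime p ≡ 1 (mod 4) is itself a sum of two squares; find a² by testing p − a² for a perfect square:
  17: 17 − 1² = 16 = 4² ⇒ 17 = 1² + 4².
  37: 37 − 1² = 36 = 6² ⇒ 37 = 1² + 6².
  Combine using the Brahmagupta–Fibonacci identity (a² + b²)(c² + d²) = (ac − bd)² + (ad + bc)² = (ac + bd)² + (ad − bc)²:
  17 · 37 = 629: from (1² + 4²)(1² + 6²), take (1·1 − 4·6, 1·6 + 4·1) = (1 − 24, 6 + 4) = (-23, 10); dropping signs (only squares matter) gives (23, 10); check 23² + 10² = 529 + 100 = 629 ✓.
  Scale by k = 4: (4·23, 4·10) = (92, 40).
Step 4: Order so x ≤ y and verify: 40² + 92² = 1600 + 8464 = 10064 = n. ✓

n = 10064 = 40² + 92² (one valid representation with x ≤ y).


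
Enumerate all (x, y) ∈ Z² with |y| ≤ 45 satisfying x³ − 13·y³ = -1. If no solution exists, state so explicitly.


The equation is x³ - 13y³ = -1. For fixed y, x³ = 13·y³ − 1, so a solution requires the RHS to be a perfect cube.
Strategy: iterate y from -45 to 45, compute RHS = 13·y³ − 1, and check whether it is a (positive or negative) perfect cube.
Check small values of y:
  y = 0: RHS = -1 = (-1)³ ⇒ x = -1 works.
  y = 1: RHS = 12 is not a perfect cube.
  y = -1: RHS = -14 is not a perfect cube.
  y = 2: RHS = 103 is not a perfect cube.
  y = -2: RHS = -105 is not a perfect cube.
  y = 3: RHS = 350 is not a perfect cube.
  y = -3: RHS = -352 is not a perfect cube.
Continuing the search up to |y| = 45 finds no further solutions beyond those listed.
Collected solutions: (-1, 0).

Solutions (with |y| ≤ 45): (-1, 0).


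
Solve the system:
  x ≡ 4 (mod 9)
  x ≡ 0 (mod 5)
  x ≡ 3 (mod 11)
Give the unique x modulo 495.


Moduli 9, 5, 11 are pairwise coprime; by CRT there is a unique solution modulo M = 9 · 5 · 11 = 495.
Solve pairwise, accumulating the modulus:
  Start with x ≡ 4 (mod 9).
  Combine with x ≡ 0 (mod 5): since gcd(9, 5) = 1, we get a unique residue mod 45.
    Write x = 4 + 9·t and substitute into x ≡ 0 (mod 5): 9·t ≡ 0 − 4 = -4 (mod 5).
    Reduce coefficients mod 5: 4·t ≡ 1 (mod 5).
    The inverse of 4 mod 5 is 4 (since 4·4 = 16 = 3·5 + 1), so t ≡ 4·1 = 4 ≡ 4 (mod 5).
    Then x = 4 + 9·4 = 40, valid modulo lcm(9, 5) = 45: x ≡ 40 (mod 45).
  Combine with x ≡ 3 (mod 11): since gcd(45, 11) = 1, we get a unique residue mod 495.
    Write x = 40 + 45·t and substitute into x ≡ 3 (mod 11): 45·t ≡ 3 − 40 = -37 (mod 11).
    Reduce coefficients mod 11: 1·t ≡ 7 (mod 11).
    So t ≡ 7 (mod 11).
    Then x = 40 + 45·7 = 355, valid modulo lcm(45, 11) = 495: x ≡ 355 (mod 495).
Verify: 355 mod 9 = 4 ✓, 355 mod 5 = 0 ✓, 355 mod 11 = 3 ✓.

x ≡ 355 (mod 495).


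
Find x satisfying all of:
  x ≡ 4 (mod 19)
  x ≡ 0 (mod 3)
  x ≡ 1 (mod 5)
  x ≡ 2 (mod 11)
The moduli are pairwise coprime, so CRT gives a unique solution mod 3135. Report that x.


Product of moduli M = 19 · 3 · 5 · 11 = 3135.
Merge one congruence at a time:
  Start: x ≡ 4 (mod 19).
  Combine with x ≡ 0 (mod 3); new modulus lcm = 57.
    Write x = 4 + 19·t and substitute into x ≡ 0 (mod 3): 19·t ≡ 0 − 4 = -4 (mod 3).
    Reduce coefficients mod 3: 1·t ≡ 2 (mod 3).
    So t ≡ 2 (mod 3).
    Then x = 4 + 19·2 = 42, valid modulo lcm(19, 3) = 57: x ≡ 42 (mod 57).
  Combine with x ≡ 1 (mod 5); new modulus lcm = 285.
    Write x = 42 + 57·t and substitute into x ≡ 1 (mod 5): 57·t ≡ 1 − 42 = -41 (mod 5).
    Reduce coefficients mod 5: 2·t ≡ 4 (mod 5).
    The inverse of 2 mod 5 is 3 (since 2·3 = 6 = 1·5 + 1), so t ≡ 3·4 = 12 ≡ 2 (mod 5).
    Then x = 42 + 57·2 = 156, valid modulo lcm(57, 5) = 285: x ≡ 156 (mod 285).
  Combine with x ≡ 2 (mod 11); new modulus lcm = 3135.
    Write x = 156 + 285·t and substitute into x ≡ 2 (mod 11): 285·t ≡ 2 − 156 = -154 (mod 11).
    Reduce coefficients mod 11: 10·t ≡ 0 (mod 11).
    The inverse of 10 mod 11 is 10 (since 10·10 = 100 = 9·11 + 1), so t ≡ 10·0 = 0 ≡ 0 (mod 11).
    Then x = 156 + 285·0 = 156, valid modulo lcm(285, 11) = 3135: x ≡ 156 (mod 3135).
Verify against each original: 156 mod 19 = 4, 156 mod 3 = 0, 156 mod 5 = 1, 156 mod 11 = 2.

x ≡ 156 (mod 3135).


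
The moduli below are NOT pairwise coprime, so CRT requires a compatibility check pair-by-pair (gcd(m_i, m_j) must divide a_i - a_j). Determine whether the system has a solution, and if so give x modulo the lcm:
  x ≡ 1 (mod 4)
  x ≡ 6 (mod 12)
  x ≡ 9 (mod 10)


Moduli 4, 12, 10 are not pairwise coprime, so CRT works modulo lcm(m_i) when all pairwise compatibility conditions hold.
Pairwise compatibility: gcd(m_i, m_j) must divide a_i - a_j for every pair.
Merge one congruence at a time:
  Start: x ≡ 1 (mod 4).
  Combine with x ≡ 6 (mod 12): gcd(4, 12) = 4, and 6 - 1 = 5 is NOT divisible by 4.
    ⇒ system is inconsistent (no integer solution).

No solution (the system is inconsistent).


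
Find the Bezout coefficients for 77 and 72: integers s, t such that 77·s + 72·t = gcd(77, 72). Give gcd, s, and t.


Euclidean algorithm on (77, 72) — divide until remainder is 0:
  77 = 1 · 72 + 5
  72 = 14 · 5 + 2
  5 = 2 · 2 + 1
  2 = 2 · 1 + 0
gcd(77, 72) = 1.
Track Bezout coefficients alongside the remainders: start with r₀ = 77 = a·1 + b·0 (s = 1, t = 0) and r₁ = 72 = a·0 + b·1 (s = 0, t = 1); each new remainder r_{k+1} = r_{k-1} − q_k·r_k inherits s_{k+1} = s_{k-1} − q_k·s_k, t_{k+1} = t_{k-1} − q_k·t_k, so r_k = a·s_k + b·t_k at every step:
  q = 1: r = 5, s = 1 − 1·0 = 1, t = 0 − 1·1 = -1  (check: 77·1 + 72·(-1) = 5)
  q = 14: r = 2, s = 0 − 14·1 = -14, t = 1 − 14·(-1) = 15  (check: 77·(-14) + 72·15 = 2)
  q = 2: r = 1, s = 1 − 2·(-14) = 29, t = -1 − 2·15 = -31  (check: 77·29 + 72·(-31) = 1)
The row with r = 1 (the gcd) gives the Bezout coefficients s = 29, t = -31.
Result: 77 · (29) + 72 · (-31) = 1.

gcd(77, 72) = 1; s = 29, t = -31 (check: 77·29 + 72·(-31) = 1).


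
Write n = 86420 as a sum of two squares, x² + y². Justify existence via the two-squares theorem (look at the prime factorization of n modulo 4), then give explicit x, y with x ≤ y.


Step 1: Factor n = 86420 = 2^2 · 5 · 29 · 149.
Step 2: Check the mod-4 condition on each prime factor: 2 = 2 (special); 5 ≡ 1 (mod 4), exponent 1; 29 ≡ 1 (mod 4), exponent 1; 149 ≡ 1 (mod 4), exponent 1.
All primes ≡ 3 (mod 4) appear to even exponent (or don't appear), so by the two-squares theorem n IS expressible as a sum of two squares.
Step 3: Build a representation. Group n = k² · m with k = 2 and m = 5 · 29 · 149 = 21605 (a product of primes ≡ 1 (mod 4)); a representation of m scales to one of n via (k·x)² + (k·y)² = k²(x² + y²). Each prime p ≡ 1 (mod 4) is itself a sum of two squares; find a² by testing p − a² for a perfect square:
  5: 5 − 1² = 4 = 2² ⇒ 5 = 1² + 2².
  29: 29 − 1² = 28, 29 − 2² = 25 = 5² ⇒ 29 = 2² + 5².
  149: 149 − 1² = 148, 149 − 2² = 145, 149 − 3² = 140, 149 − 4² = 133, 149 − 5² = 124, 149 − 6² = 113, 149 − 7² = 100 = 10² ⇒ 149 = 7² + 10².
  Combine using the Brahmagupta–Fibonacci identity (a² + b²)(c² + d²) = (ac − bd)² + (ad + bc)² = (ac + bd)² + (ad − bc)²:
  5 · 29 = 145: from (1² + 2²)(2² + 5²), take (1·2 − 2·5, 1·5 + 2·2) = (2 − 10, 5 + 4) = (-8, 9); dropping signs (only squares matter) gives (8, 9); check 8² + 9² = 64 + 81 = 145 ✓.
  145 · 149 = 21605: from (8² + 9²)(7² + 10²), take (8·7 − 9·10, 8·10 + 9·7) = (56 − 90, 80 + 63) = (-34, 143); dropping signs (only squares matter) gives (34, 143); check 34² + 143² = 1156 + 20449 = 21605 ✓.
  Scale by k = 2: (2·34, 2·143) = (68, 286).
Step 4: Order so x ≤ y and verify: 68² + 286² = 4624 + 81796 = 86420 = n. ✓

n = 86420 = 68² + 286² (one valid representation with x ≤ y).


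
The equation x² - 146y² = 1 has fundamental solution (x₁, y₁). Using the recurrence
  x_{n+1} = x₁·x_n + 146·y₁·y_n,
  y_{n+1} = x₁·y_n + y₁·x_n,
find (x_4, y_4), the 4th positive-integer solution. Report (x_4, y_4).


Step 1: Find the fundamental solution (x₁, y₁) of x² - 146y² = 1.
  Expand √146 as a continued fraction. a₀ = ⌊√146⌋ = 12; iterate m_{k+1} = d_k·a_k − m_k, d_{k+1} = (146 − m_{k+1}²)/d_k, a_{k+1} = ⌊(a₀ + m_{k+1})/d_{k+1}⌋ (starting m₀ = 0, d₀ = 1), with convergents p_k = a_k·p_{k-1} + p_{k-2}, q_k = a_k·q_{k-1} + q_{k-2} (p₋₁ = 1, q₋₁ = 0):
  k = 0: a₀ = 12; p₀/q₀ = 12/1; p₀² − 146·q₀² = 144 − 146 = -2.
  k = 1: m = 12, d = 2, a = ⌊(12 + 12)/2⌋ = 12; p/q = (12·12 + 1)/(12·1 + 0) = 145/12; p² − 146·q² = 21025 − 21024 = 1.
  The first convergent with p² − 146·q² = 1 gives the fundamental solution (x₁, y₁) = (145, 12).
Step 2: Apply the recurrence (x_{n+1}, y_{n+1}) = (x₁x_n + 146y₁y_n, x₁y_n + y₁x_n) repeatedly.
  From (x_1, y_1) = (145, 12): x_2 = 145·145 + 146·12·12 = 42049; y_2 = 145·12 + 12·145 = 3480.
  From (x_2, y_2) = (42049, 3480): x_3 = 145·42049 + 146·12·3480 = 12194065; y_3 = 145·3480 + 12·42049 = 1009188.
  From (x_3, y_3) = (12194065, 1009188): x_4 = 145·12194065 + 146·12·1009188 = 3536236801; y_4 = 145·1009188 + 12·12194065 = 292661040.
Step 3: Verify x_4² - 146·y_4² = 12504970712746713601 - 12504970712746713600 = 1 (should be 1). ✓

(x_1, y_1) = (145, 12); (x_4, y_4) = (3536236801, 292661040).


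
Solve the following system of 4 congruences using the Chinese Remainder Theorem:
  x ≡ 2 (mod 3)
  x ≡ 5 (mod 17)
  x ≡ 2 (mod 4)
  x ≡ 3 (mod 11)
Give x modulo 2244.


Product of moduli M = 3 · 17 · 4 · 11 = 2244.
Merge one congruence at a time:
  Start: x ≡ 2 (mod 3).
  Combine with x ≡ 5 (mod 17); new modulus lcm = 51.
    Write x = 2 + 3·t and substitute into x ≡ 5 (mod 17): 3·t ≡ 5 − 2 = 3 (mod 17).
    The inverse of 3 mod 17 is 6 (since 3·6 = 18 = 1·17 + 1), so t ≡ 6·3 = 18 ≡ 1 (mod 17).
    Then x = 2 + 3·1 = 5, valid modulo lcm(3, 17) = 51: x ≡ 5 (mod 51).
  Combine with x ≡ 2 (mod 4); new modulus lcm = 204.
    Write x = 5 + 51·t and substitute into x ≡ 2 (mod 4): 51·t ≡ 2 − 5 = -3 (mod 4).
    Reduce coefficients mod 4: 3·t ≡ 1 (mod 4).
    The inverse of 3 mod 4 is 3 (since 3·3 = 9 = 2·4 + 1), so t ≡ 3·1 = 3 ≡ 3 (mod 4).
    Then x = 5 + 51·3 = 158, valid modulo lcm(51, 4) = 204: x ≡ 158 (mod 204).
  Combine with x ≡ 3 (mod 11); new modulus lcm = 2244.
    Write x = 158 + 204·t and substitute into x ≡ 3 (mod 11): 204·t ≡ 3 − 158 = -155 (mod 11).
    Reduce coefficients mod 11: 6·t ≡ 10 (mod 11).
    The inverse of 6 mod 11 is 2 (since 6·2 = 12 = 1·11 + 1), so t ≡ 2·10 = 20 ≡ 9 (mod 11).
    Then x = 158 + 204·9 = 1994, valid modulo lcm(204, 11) = 2244: x ≡ 1994 (mod 2244).
Verify against each original: 1994 mod 3 = 2, 1994 mod 17 = 5, 1994 mod 4 = 2, 1994 mod 11 = 3.

x ≡ 1994 (mod 2244).


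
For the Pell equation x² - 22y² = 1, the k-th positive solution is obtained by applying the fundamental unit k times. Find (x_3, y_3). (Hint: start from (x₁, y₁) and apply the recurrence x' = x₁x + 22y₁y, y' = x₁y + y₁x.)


Step 1: Find the fundamental solution (x₁, y₁) of x² - 22y² = 1.
  Expand √22 as a continued fraction. a₀ = ⌊√22⌋ = 4; iterate m_{k+1} = d_k·a_k − m_k, d_{k+1} = (22 − m_{k+1}²)/d_k, a_{k+1} = ⌊(a₀ + m_{k+1})/d_{k+1}⌋ (starting m₀ = 0, d₀ = 1), with convergents p_k = a_k·p_{k-1} + p_{k-2}, q_k = a_k·q_{k-1} + q_{k-2} (p₋₁ = 1, q₋₁ = 0):
  k = 0: a₀ = 4; p₀/q₀ = 4/1; p₀² − 22·q₀² = 16 − 22 = -6.
  k = 1: m = 4, d = 6, a = ⌊(4 + 4)/6⌋ = 1; p/q = (1·4 + 1)/(1·1 + 0) = 5/1; p² − 22·q² = 25 − 22 = 3.
  k = 2: m = 2, d = 3, a = ⌊(4 + 2)/3⌋ = 2; p/q = (2·5 + 4)/(2·1 + 1) = 14/3; p² − 22·q² = 196 − 198 = -2.
  k = 3: m = 4, d = 2, a = ⌊(4 + 4)/2⌋ = 4; p/q = (4·14 + 5)/(4·3 + 1) = 61/13; p² − 22·q² = 3721 − 3718 = 3.
  k = 4: m = 4, d = 3, a = ⌊(4 + 4)/3⌋ = 2; p/q = (2·61 + 14)/(2·13 + 3) = 136/29; p² − 22·q² = 18496 − 18502 = -6.
  k = 5: m = 2, d = 6, a = ⌊(4 + 2)/6⌋ = 1; p/q = (1·136 + 61)/(1·29 + 13) = 197/42; p² − 22·q² = 38809 − 38808 = 1.
  The first convergent with p² − 22·q² = 1 gives the fundamental solution (x₁, y₁) = (197, 42).
Step 2: Apply the recurrence (x_{n+1}, y_{n+1}) = (x₁x_n + 22y₁y_n, x₁y_n + y₁x_n) repeatedly.
  From (x_1, y_1) = (197, 42): x_2 = 197·197 + 22·42·42 = 77617; y_2 = 197·42 + 42·197 = 16548.
  From (x_2, y_2) = (77617, 16548): x_3 = 197·77617 + 22·42·16548 = 30580901; y_3 = 197·16548 + 42·77617 = 6519870.
Step 3: Verify x_3² - 22·y_3² = 935191505971801 - 935191505971800 = 1 (should be 1). ✓

(x_1, y_1) = (197, 42); (x_3, y_3) = (30580901, 6519870).


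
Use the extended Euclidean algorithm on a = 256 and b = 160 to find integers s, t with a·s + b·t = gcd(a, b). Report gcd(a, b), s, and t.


Euclidean algorithm on (256, 160) — divide until remainder is 0:
  256 = 1 · 160 + 96
  160 = 1 · 96 + 64
  96 = 1 · 64 + 32
  64 = 2 · 32 + 0
gcd(256, 160) = 32.
Track Bezout coefficients alongside the remainders: start with r₀ = 256 = a·1 + b·0 (s = 1, t = 0) and r₁ = 160 = a·0 + b·1 (s = 0, t = 1); each new remainder r_{k+1} = r_{k-1} − q_k·r_k inherits s_{k+1} = s_{k-1} − q_k·s_k, t_{k+1} = t_{k-1} − q_k·t_k, so r_k = a·s_k + b·t_k at every step:
  q = 1: r = 96, s = 1 − 1·0 = 1, t = 0 − 1·1 = -1  (check: 256·1 + 160·(-1) = 96)
  q = 1: r = 64, s = 0 − 1·1 = -1, t = 1 − 1·(-1) = 2  (check: 256·(-1) + 160·2 = 64)
  q = 1: r = 32, s = 1 − 1·(-1) = 2, t = -1 − 1·2 = -3  (check: 256·2 + 160·(-3) = 32)
The row with r = 32 (the gcd) gives the Bezout coefficients s = 2, t = -3.
Result: 256 · (2) + 160 · (-3) = 32.

gcd(256, 160) = 32; s = 2, t = -3 (check: 256·2 + 160·(-3) = 32).


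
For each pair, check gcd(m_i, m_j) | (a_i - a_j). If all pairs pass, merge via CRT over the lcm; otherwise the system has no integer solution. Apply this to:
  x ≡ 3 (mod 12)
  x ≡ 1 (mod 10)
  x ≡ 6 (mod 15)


Moduli 12, 10, 15 are not pairwise coprime, so CRT works modulo lcm(m_i) when all pairwise compatibility conditions hold.
Pairwise compatibility: gcd(m_i, m_j) must divide a_i - a_j for every pair.
Merge one congruence at a time:
  Start: x ≡ 3 (mod 12).
  Combine with x ≡ 1 (mod 10): gcd(12, 10) = 2; 1 - 3 = -2, which IS divisible by 2, so compatible.
    Write x = 3 + 12·t and substitute into x ≡ 1 (mod 10): 12·t ≡ 1 − 3 = -2 (mod 10).
    Divide the congruence (and modulus) by g = 2: 6·t ≡ -1 (mod 5).
    Reduce coefficients mod 5: 1·t ≡ 4 (mod 5).
    So t ≡ 4 (mod 5).
    Then x = 3 + 12·4 = 51, valid modulo lcm(12, 10) = 60: x ≡ 51 (mod 60).
  Combine with x ≡ 6 (mod 15): gcd(60, 15) = 15; 6 - 51 = -45, which IS divisible by 15, so compatible.
    Write x = 51 + 60·t and substitute into x ≡ 6 (mod 15): 60·t ≡ 6 − 51 = -45 (mod 15).
    Divide the congruence (and modulus) by g = 15: 4·t ≡ -3 (mod 1).
    Modulo 1 every t works; take t = 0.
    Then x = 51 + 60·0 = 51, valid modulo lcm(60, 15) = 60: x ≡ 51 (mod 60).
Verify: 51 mod 12 = 3, 51 mod 10 = 1, 51 mod 15 = 6.

x ≡ 51 (mod 60).


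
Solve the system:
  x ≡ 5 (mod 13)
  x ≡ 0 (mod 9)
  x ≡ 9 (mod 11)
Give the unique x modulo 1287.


Moduli 13, 9, 11 are pairwise coprime; by CRT there is a unique solution modulo M = 13 · 9 · 11 = 1287.
Solve pairwise, accumulating the modulus:
  Start with x ≡ 5 (mod 13).
  Combine with x ≡ 0 (mod 9): since gcd(13, 9) = 1, we get a unique residue mod 117.
    Write x = 5 + 13·t and substitute into x ≡ 0 (mod 9): 13·t ≡ 0 − 5 = -5 (mod 9).
    Reduce coefficients mod 9: 4·t ≡ 4 (mod 9).
    The inverse of 4 mod 9 is 7 (since 4·7 = 28 = 3·9 + 1), so t ≡ 7·4 = 28 ≡ 1 (mod 9).
    Then x = 5 + 13·1 = 18, valid modulo lcm(13, 9) = 117: x ≡ 18 (mod 117).
  Combine with x ≡ 9 (mod 11): since gcd(117, 11) = 1, we get a unique residue mod 1287.
    Write x = 18 + 117·t and substitute into x ≡ 9 (mod 11): 117·t ≡ 9 − 18 = -9 (mod 11).
    Reduce coefficients mod 11: 7·t ≡ 2 (mod 11).
    The inverse of 7 mod 11 is 8 (since 7·8 = 56 = 5·11 + 1), so t ≡ 8·2 = 16 ≡ 5 (mod 11).
    Then x = 18 + 117·5 = 603, valid modulo lcm(117, 11) = 1287: x ≡ 603 (mod 1287).
Verify: 603 mod 13 = 5 ✓, 603 mod 9 = 0 ✓, 603 mod 11 = 9 ✓.

x ≡ 603 (mod 1287).


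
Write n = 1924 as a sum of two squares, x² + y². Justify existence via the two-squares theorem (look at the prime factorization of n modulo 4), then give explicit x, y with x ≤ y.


Step 1: Factor n = 1924 = 2^2 · 13 · 37.
Step 2: Check the mod-4 condition on each prime factor: 2 = 2 (special); 13 ≡ 1 (mod 4), exponent 1; 37 ≡ 1 (mod 4), exponent 1.
All primes ≡ 3 (mod 4) appear to even exponent (or don't appear), so by the two-squares theorem n IS expressible as a sum of two squares.
Step 3: Build a representation. Group n = k² · m with k = 2 and m = 13 · 37 = 481 (a product of primes ≡ 1 (mod 4)); a representation of m scales to one of n via (k·x)² + (k·y)² = k²(x² + y²). Each prime p ≡ 1 (mod 4) is itself a sum of two squares; find a² by testing p − a² for a perfect square:
  13: 13 − 1² = 12, 13 − 2² = 9 = 3² ⇒ 13 = 2² + 3².
  37: 37 − 1² = 36 = 6² ⇒ 37 = 1² + 6².
  Combine using the Brahmagupta–Fibonacci identity (a² + b²)(c² + d²) = (ac − bd)² + (ad + bc)² = (ac + bd)² + (ad − bc)²:
  13 · 37 = 481: from (2² + 3²)(1² + 6²), take (2·1 − 3·6, 2·6 + 3·1) = (2 − 18, 12 + 3) = (-16, 15); dropping signs (only squares matter) gives (16, 15); check 16² + 15² = 256 + 225 = 481 ✓.
  Scale by k = 2: (2·16, 2·15) = (32, 30).
Step 4: Order so x ≤ y and verify: 30² + 32² = 900 + 1024 = 1924 = n. ✓

n = 1924 = 30² + 32² (one valid representation with x ≤ y).


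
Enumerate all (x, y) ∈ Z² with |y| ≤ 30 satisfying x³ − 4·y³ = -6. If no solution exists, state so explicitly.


The equation is x³ - 4y³ = -6. For fixed y, x³ = 4·y³ − 6, so a solution requires the RHS to be a perfect cube.
Strategy: iterate y from -30 to 30, compute RHS = 4·y³ − 6, and check whether it is a (positive or negative) perfect cube.
Check small values of y:
  y = 0: RHS = -6 is not a perfect cube.
  y = 1: RHS = -2 is not a perfect cube.
  y = -1: RHS = -10 is not a perfect cube.
  y = 2: RHS = 26 is not a perfect cube.
  y = -2: RHS = -38 is not a perfect cube.
  y = 3: RHS = 102 is not a perfect cube.
  y = -3: RHS = -114 is not a perfect cube.
Continuing the search up to |y| = 30 finds no solutions either.
No (x, y) in the scanned range satisfies the equation.

No integer solutions with |y| ≤ 30.


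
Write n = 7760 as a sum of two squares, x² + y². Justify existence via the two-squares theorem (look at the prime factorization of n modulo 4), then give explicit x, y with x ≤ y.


Step 1: Factor n = 7760 = 2^4 · 5 · 97.
Step 2: Check the mod-4 condition on each prime factor: 2 = 2 (special); 5 ≡ 1 (mod 4), exponent 1; 97 ≡ 1 (mod 4), exponent 1.
All primes ≡ 3 (mod 4) appear to even exponent (or don't appear), so by the two-squares theorem n IS expressible as a sum of two squares.
Step 3: Build a representation. Group n = k² · m with k = 4 and m = 5 · 97 = 485 (a product of primes ≡ 1 (mod 4)); a representation of m scales to one of n via (k·x)² + (k·y)² = k²(x² + y²). Each prime p ≡ 1 (mod 4) is itself a sum of two squares; find a² by testing p − a² for a perfect square:
  5: 5 − 1² = 4 = 2² ⇒ 5 = 1² + 2².
  97: 97 − 1² = 96, 97 − 2² = 93, 97 − 3² = 88, 97 − 4² = 81 = 9² ⇒ 97 = 4² + 9².
  Combine using the Brahmagupta–Fibonacci identity (a² + b²)(c² + d²) = (ac − bd)² + (ad + bc)² = (ac + bd)² + (ad − bc)²:
  5 · 97 = 485: from (1² + 2²)(4² + 9²), take (1·4 − 2·9, 1·9 + 2·4) = (4 − 18, 9 + 8) = (-14, 17); dropping signs (only squares matter) gives (14, 17); check 14² + 17² = 196 + 289 = 485 ✓.
  Scale by k = 4: (4·14, 4·17) = (56, 68).
Step 4: Order so x ≤ y and verify: 56² + 68² = 3136 + 4624 = 7760 = n. ✓

n = 7760 = 56² + 68² (one valid representation with x ≤ y).
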